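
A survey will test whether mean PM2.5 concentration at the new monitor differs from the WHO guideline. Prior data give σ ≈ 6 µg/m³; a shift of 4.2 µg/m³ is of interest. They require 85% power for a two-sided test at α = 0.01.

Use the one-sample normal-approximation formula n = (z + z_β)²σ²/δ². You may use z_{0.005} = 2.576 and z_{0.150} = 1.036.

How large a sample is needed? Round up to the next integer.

n = 27

n = (z_{α/2} + z_β)² · σ² / δ²
  = (2.576 + 1.036)² · 6² / 4.2²
  = 13.0465 · 36 / 17.64
  = 26.63
Round up → n = 27.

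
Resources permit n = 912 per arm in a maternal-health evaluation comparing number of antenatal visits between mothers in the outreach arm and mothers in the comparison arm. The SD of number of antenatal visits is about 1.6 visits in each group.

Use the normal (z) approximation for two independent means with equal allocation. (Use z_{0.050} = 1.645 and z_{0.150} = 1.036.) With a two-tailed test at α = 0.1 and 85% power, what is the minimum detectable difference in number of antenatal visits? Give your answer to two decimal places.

δ = (z_{α/2} + z_β) · √((σ₁²+σ₂²)/n)
  = (1.645 + 1.036) · √(5.12/912)
  = 2.681 · √0.00561
  = 2.681 · 0.0749
  = 0.2009

Minimum detectable difference ≈ 0.20 visits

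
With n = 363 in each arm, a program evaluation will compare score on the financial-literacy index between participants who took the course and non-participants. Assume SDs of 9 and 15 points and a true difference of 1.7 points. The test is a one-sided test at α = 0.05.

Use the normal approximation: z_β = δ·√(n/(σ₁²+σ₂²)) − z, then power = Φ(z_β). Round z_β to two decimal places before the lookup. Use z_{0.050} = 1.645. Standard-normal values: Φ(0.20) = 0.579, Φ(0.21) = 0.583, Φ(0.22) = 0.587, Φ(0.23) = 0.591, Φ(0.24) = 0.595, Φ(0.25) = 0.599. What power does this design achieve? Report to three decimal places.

z_β = δ·√(n/(σ₁²+σ₂²)) − z_α
    = 1.7 · √(363/306) − 1.645
    = 1.7 · 1.08916 − 1.645
    = 1.8516 − 1.645 = 0.2066 → 0.21
Power = Φ(0.21) = 0.583.

Power ≈ 0.583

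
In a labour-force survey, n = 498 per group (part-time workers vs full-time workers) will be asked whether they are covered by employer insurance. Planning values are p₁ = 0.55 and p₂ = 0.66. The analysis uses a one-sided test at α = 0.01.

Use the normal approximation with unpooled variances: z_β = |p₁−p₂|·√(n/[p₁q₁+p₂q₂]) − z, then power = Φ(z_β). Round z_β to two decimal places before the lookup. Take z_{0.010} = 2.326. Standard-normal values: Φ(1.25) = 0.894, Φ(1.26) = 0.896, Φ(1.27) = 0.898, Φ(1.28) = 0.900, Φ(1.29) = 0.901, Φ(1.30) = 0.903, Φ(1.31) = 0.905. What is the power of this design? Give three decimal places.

Power ≈ 0.894

z_β = |p₁−p₂|·√(n/[p₁q₁+p₂q₂]) − z_α
    = 0.11 · √(498/0.4719) − 2.326
    = 0.11 · 32.4855 − 2.326
    = 3.5734 − 2.326 = 1.2474 → 1.25
Power = Φ(1.25) = 0.894.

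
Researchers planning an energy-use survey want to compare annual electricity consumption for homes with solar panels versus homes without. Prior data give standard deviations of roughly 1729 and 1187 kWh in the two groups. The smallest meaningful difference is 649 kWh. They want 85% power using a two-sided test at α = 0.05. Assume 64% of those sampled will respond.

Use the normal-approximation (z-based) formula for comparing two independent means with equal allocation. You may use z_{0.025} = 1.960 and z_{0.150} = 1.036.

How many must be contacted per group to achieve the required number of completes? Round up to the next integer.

n = 147 per group

n = (z_{α/2} + z_β)² · (σ₁² + σ₂²) / δ²
  = (1.960 + 1.036)² · (1729² + 1187² = 4398410) / 649²
  = 8.9760 · 4398410 / 421201
  = 93.73
Adjust for 64% response: 93.73 / 0.64 = 146.46.
Round up → n = 147 per group.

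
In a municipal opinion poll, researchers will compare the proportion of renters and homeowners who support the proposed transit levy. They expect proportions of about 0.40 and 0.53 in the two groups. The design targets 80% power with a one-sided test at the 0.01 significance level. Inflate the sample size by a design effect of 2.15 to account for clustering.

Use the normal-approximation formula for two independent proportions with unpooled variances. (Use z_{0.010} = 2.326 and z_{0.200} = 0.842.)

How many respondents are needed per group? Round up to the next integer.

n = 625 per group

n = (z_α + z_β)² · [p₁(1−p₁) + p₂(1−p₂)] / (p₁ − p₂)²
  = (2.326 + 0.842)² · (0.40·0.60 + 0.53·0.47) / (-0.13)²
  = (3.168)² · (0.2400 + 0.2491) / 0.0169
  = 10.0362 · 0.4891 / 0.0169
  = 290.46
Design effect: 2.15 × 290.46 = 624.48.
Round up → n = 625 per group.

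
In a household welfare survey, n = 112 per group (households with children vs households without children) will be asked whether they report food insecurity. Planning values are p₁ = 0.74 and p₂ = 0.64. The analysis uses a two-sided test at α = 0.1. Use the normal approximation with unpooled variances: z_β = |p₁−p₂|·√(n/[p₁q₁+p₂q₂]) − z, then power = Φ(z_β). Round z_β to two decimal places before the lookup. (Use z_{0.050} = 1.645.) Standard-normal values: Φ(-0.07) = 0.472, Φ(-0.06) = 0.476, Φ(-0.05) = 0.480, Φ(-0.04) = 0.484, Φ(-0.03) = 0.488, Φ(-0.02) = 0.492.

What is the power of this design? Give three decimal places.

z_β = |p₁−p₂|·√(n/[p₁q₁+p₂q₂]) − z_{α/2}
    = 0.10 · √(112/0.4228) − 1.645
    = 0.10 · 16.2758 − 1.645
    = 1.6276 − 1.645 = -0.0174 → -0.02
Power = Φ(-0.02) = 0.492.

Power ≈ 0.492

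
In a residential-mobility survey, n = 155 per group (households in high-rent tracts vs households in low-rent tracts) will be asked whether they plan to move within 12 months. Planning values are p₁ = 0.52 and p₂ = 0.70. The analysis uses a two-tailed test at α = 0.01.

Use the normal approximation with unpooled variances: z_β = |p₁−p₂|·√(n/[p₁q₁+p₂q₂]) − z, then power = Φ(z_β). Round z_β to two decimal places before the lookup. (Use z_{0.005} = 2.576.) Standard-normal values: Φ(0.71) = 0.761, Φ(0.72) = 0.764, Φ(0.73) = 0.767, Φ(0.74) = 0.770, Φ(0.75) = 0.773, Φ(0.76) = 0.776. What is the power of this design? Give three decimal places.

Power ≈ 0.767

z_β = |p₁−p₂|·√(n/[p₁q₁+p₂q₂]) − z_{α/2}
    = 0.18 · √(155/0.4596) − 2.576
    = 0.18 · 18.3644 − 2.576
    = 3.3056 − 2.576 = 0.7296 → 0.73
Power = Φ(0.73) = 0.767.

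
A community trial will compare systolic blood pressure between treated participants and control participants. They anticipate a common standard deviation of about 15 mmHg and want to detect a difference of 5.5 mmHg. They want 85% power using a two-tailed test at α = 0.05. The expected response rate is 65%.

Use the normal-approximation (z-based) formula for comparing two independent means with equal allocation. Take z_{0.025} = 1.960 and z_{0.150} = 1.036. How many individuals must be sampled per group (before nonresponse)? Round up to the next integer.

n = 206 per group

n = (z_{α/2} + z_β)² · (σ₁² + σ₂²) / δ²
  = (1.960 + 1.036)² · (2·15² = 450) / 5.5²
  = 8.9760 · 450 / 30.25
  = 133.53
Adjust for 65% response: 133.53 / 0.65 = 205.43.
Round up → n = 206 per group.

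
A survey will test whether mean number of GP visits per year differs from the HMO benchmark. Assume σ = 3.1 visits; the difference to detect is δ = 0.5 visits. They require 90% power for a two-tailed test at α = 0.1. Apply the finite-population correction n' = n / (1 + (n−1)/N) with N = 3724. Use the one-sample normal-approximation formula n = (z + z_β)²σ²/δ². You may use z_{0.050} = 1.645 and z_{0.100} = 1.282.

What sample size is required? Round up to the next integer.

n = 303

n = (z_{α/2} + z_β)² · σ² / δ²
  = (1.645 + 1.282)² · 3.1² / 0.5²
  = 8.5673 · 9.61 / 0.25
  = 329.33
Finite-population correction (N = 3724): 329.33 / (1 + (329.33 − 1)/3724) = 302.65.
Round up → n = 303.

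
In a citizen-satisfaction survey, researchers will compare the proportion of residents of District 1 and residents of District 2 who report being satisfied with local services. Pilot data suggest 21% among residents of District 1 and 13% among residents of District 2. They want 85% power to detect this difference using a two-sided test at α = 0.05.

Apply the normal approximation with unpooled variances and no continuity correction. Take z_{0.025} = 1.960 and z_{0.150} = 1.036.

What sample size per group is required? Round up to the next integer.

n = 392 per group

n = (z_{α/2} + z_β)² · [p₁(1−p₁) + p₂(1−p₂)] / (p₁ − p₂)²
  = (1.960 + 1.036)² · (0.21·0.79 + 0.13·0.87) / (0.08)²
  = (2.996)² · (0.1659 + 0.1131) / 0.0064
  = 8.9760 · 0.2790 / 0.0064
  = 391.30
Round up → n = 392 per group.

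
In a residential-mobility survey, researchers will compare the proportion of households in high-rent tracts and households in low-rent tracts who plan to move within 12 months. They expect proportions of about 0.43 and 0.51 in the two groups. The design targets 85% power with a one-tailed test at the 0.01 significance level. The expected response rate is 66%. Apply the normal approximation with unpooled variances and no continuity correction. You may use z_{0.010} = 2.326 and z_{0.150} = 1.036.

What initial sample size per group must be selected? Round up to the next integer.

n = 1325 per group

n = (z_α + z_β)² · [p₁(1−p₁) + p₂(1−p₂)] / (p₁ − p₂)²
  = (2.326 + 1.036)² · (0.43·0.57 + 0.51·0.49) / (-0.08)²
  = (3.362)² · (0.2451 + 0.2499) / 0.0064
  = 11.3030 · 0.4950 / 0.0064
  = 874.22
Adjust for 66% response: 874.22 / 0.66 = 1324.58.
Round up → n = 1325 per group.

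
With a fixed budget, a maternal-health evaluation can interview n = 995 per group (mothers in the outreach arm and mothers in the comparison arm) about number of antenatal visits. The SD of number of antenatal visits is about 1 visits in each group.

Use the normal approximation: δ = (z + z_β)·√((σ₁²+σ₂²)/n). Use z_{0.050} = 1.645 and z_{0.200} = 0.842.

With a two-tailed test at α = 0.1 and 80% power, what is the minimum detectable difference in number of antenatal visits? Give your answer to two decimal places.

δ = (z_{α/2} + z_β) · √((σ₁²+σ₂²)/n)
  = (1.645 + 0.842) · √(2/995)
  = 2.487 · √0.00201
  = 2.487 · 0.0448
  = 0.1115

Minimum detectable difference ≈ 0.11 visits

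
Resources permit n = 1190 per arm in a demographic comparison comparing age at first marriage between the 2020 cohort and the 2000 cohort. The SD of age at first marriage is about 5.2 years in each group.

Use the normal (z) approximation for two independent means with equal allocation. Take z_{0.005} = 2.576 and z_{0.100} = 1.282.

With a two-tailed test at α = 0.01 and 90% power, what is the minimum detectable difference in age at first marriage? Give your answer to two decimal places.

δ = (z_{α/2} + z_β) · √((σ₁²+σ₂²)/n)
  = (2.576 + 1.282) · √(54.08/1190)
  = 3.858 · √0.04545
  = 3.858 · 0.2132
  = 0.8224

Minimum detectable difference ≈ 0.82 years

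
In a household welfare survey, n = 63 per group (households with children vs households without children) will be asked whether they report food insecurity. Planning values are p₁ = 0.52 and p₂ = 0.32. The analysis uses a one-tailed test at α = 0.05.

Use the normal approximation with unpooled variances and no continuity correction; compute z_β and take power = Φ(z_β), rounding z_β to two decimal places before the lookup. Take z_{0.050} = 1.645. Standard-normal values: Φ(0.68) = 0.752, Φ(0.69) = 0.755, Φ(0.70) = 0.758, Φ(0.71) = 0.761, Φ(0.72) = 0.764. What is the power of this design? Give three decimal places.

Power ≈ 0.752

z_β = |p₁−p₂|·√(n/[p₁q₁+p₂q₂]) − z_α
    = 0.20 · √(63/0.4672) − 1.645
    = 0.20 · 11.6123 − 1.645
    = 2.3225 − 1.645 = 0.6775 → 0.68
Power = Φ(0.68) = 0.752.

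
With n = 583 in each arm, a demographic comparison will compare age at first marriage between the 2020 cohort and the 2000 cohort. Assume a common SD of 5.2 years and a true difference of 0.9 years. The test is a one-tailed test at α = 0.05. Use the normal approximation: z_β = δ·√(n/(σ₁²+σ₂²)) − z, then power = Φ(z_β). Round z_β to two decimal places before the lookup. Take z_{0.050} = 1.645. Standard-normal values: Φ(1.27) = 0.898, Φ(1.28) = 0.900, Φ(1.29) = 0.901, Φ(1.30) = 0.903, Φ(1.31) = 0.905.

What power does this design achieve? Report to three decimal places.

Power ≈ 0.905

z_β = δ·√(n/(σ₁²+σ₂²)) − z_α
    = 0.9 · √(583/54.08) − 1.645
    = 0.9 · 3.28334 − 1.645
    = 2.9550 − 1.645 = 1.3100 → 1.31
Power = Φ(1.31) = 0.905.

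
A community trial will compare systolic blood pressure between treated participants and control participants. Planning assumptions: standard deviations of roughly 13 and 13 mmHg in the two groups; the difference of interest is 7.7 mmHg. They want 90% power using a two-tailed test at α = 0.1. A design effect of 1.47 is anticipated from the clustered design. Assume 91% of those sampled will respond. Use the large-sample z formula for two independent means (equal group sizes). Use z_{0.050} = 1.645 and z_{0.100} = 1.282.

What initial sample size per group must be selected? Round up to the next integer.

n = (z_{α/2} + z_β)² · (σ₁² + σ₂²) / δ²
  = (1.645 + 1.282)² · (13² + 13² = 338) / 7.7²
  = 8.5673 · 338 / 59.29
  = 48.84
Design effect: 1.47 × 48.84 = 71.80.
Adjust for 91% response: 71.80 / 0.91 = 78.90.
Round up → n = 79 per group.

n = 79 per group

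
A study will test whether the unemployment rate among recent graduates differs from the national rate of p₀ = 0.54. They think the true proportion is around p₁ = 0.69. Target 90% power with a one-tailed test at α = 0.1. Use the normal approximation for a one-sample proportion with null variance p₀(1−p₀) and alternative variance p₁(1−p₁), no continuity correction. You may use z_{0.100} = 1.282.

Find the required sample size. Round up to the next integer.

n = [z_α·√(p₀q₀) + z_β·√(p₁q₁)]² / (p₁ − p₀)²
  = [1.282·√(0.54·0.46) + 1.282·√(0.69·0.31)]² / (0.15)²
  = [1.282·0.4984 + 1.282·0.4625]² / 0.0225
  = [1.2319]² / 0.0225
  = 67.44
Round up → n = 68.

n = 68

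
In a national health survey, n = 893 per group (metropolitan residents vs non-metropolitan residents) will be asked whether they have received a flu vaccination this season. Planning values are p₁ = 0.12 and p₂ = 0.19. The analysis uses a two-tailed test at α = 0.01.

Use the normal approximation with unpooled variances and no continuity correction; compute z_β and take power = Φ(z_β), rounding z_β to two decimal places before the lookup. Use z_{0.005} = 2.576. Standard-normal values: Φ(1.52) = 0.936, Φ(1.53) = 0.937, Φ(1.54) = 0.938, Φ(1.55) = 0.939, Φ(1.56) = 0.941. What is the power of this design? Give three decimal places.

z_β = |p₁−p₂|·√(n/[p₁q₁+p₂q₂]) − z_{α/2}
    = 0.07 · √(893/0.2595) − 2.576
    = 0.07 · 58.6620 − 2.576
    = 4.1063 − 2.576 = 1.5303 → 1.53
Power = Φ(1.53) = 0.937.

Power ≈ 0.937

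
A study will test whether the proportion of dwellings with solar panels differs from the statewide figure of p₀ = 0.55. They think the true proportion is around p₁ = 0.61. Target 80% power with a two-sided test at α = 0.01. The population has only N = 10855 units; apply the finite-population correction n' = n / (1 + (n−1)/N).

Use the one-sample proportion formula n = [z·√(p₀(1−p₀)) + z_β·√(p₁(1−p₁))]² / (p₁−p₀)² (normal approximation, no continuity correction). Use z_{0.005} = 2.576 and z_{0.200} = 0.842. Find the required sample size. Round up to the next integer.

n = [z_{α/2}·√(p₀q₀) + z_β·√(p₁q₁)]² / (p₁ − p₀)²
  = [2.576·√(0.55·0.45) + 0.842·√(0.61·0.39)]² / (0.06)²
  = [2.576·0.4975 + 0.842·0.4877]² / 0.0036
  = [1.6922]² / 0.0036
  = 795.46
Finite-population correction (N = 10855): 795.46 / (1 + (795.46 − 1)/10855) = 741.21.
Round up → n = 742.

n = 742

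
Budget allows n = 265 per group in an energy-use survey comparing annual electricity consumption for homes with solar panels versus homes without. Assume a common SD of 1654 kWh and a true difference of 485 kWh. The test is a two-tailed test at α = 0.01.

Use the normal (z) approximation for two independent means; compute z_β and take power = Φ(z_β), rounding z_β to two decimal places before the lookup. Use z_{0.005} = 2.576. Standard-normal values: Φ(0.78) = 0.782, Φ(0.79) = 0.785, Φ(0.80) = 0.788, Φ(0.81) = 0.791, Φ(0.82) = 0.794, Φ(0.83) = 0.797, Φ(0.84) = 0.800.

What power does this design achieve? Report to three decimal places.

Power ≈ 0.788

z_β = δ·√(n/(σ₁²+σ₂²)) − z_{α/2}
    = 485 · √(265/5471432) − 2.576
    = 485 · 0.00696 − 2.576
    = 3.3753 − 2.576 = 0.7993 → 0.80
Power = Φ(0.80) = 0.788.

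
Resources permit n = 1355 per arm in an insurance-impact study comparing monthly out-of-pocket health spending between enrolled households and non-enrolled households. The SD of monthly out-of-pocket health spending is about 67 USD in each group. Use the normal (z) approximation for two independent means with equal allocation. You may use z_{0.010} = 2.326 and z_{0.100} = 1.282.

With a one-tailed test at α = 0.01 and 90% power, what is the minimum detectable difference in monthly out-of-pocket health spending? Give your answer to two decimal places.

Minimum detectable difference ≈ 9.29 USD

δ = (z_α + z_β) · √((σ₁²+σ₂²)/n)
  = (2.326 + 1.282) · √(8978/1355)
  = 3.608 · √6.6258
  = 3.608 · 2.5741
  = 9.2872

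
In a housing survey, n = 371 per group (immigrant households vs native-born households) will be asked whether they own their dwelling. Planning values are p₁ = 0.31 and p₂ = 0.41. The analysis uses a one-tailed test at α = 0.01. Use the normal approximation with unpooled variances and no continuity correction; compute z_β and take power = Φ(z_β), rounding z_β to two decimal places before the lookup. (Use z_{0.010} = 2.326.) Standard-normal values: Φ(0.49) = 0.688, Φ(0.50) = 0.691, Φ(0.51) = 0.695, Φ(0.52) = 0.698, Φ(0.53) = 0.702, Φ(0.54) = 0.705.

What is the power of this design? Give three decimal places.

Power ≈ 0.702

z_β = |p₁−p₂|·√(n/[p₁q₁+p₂q₂]) − z_α
    = 0.10 · √(371/0.4558) − 2.326
    = 0.10 · 28.5299 − 2.326
    = 2.8530 − 2.326 = 0.5270 → 0.53
Power = Φ(0.53) = 0.702.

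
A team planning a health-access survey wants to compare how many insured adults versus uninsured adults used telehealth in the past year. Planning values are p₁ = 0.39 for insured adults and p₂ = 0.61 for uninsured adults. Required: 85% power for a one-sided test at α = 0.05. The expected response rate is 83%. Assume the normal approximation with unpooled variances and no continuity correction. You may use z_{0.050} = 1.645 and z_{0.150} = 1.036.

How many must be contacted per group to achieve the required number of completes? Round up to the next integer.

n = (z_α + z_β)² · [p₁(1−p₁) + p₂(1−p₂)] / (p₁ − p₂)²
  = (1.645 + 1.036)² · (0.39·0.61 + 0.61·0.39) / (-0.22)²
  = (2.681)² · (0.2379 + 0.2379) / 0.0484
  = 7.1878 · 0.4758 / 0.0484
  = 70.66
Adjust for 83% response: 70.66 / 0.83 = 85.13.
Round up → n = 86 per group.

n = 86 per group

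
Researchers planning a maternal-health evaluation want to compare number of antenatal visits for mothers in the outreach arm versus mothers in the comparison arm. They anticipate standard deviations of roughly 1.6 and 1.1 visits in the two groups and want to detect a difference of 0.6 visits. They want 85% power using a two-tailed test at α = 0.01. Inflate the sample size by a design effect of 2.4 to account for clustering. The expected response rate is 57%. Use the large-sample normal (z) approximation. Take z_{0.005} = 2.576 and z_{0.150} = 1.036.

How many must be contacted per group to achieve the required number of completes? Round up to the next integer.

n = 576 per group

n = (z_{α/2} + z_β)² · (σ₁² + σ₂²) / δ²
  = (2.576 + 1.036)² · (1.6² + 1.1² = 3.77) / 0.6²
  = 13.0465 · 3.77 / 0.36
  = 136.63
Design effect: 2.4 × 136.63 = 327.90.
Adjust for 57% response: 327.90 / 0.57 = 575.27.
Round up → n = 576 per group.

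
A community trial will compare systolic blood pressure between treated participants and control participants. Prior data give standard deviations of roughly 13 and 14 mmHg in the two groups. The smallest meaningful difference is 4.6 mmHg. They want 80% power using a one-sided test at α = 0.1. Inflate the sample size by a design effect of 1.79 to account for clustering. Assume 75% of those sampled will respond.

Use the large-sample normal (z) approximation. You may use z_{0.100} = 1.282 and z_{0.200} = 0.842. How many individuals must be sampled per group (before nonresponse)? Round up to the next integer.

n = (z_α + z_β)² · (σ₁² + σ₂²) / δ²
  = (1.282 + 0.842)² · (13² + 14² = 365) / 4.6²
  = 4.5114 · 365 / 21.16
  = 77.82
Design effect: 1.79 × 77.82 = 139.30.
Adjust for 75% response: 139.30 / 0.75 = 185.73.
Round up → n = 186 per group.

n = 186 per group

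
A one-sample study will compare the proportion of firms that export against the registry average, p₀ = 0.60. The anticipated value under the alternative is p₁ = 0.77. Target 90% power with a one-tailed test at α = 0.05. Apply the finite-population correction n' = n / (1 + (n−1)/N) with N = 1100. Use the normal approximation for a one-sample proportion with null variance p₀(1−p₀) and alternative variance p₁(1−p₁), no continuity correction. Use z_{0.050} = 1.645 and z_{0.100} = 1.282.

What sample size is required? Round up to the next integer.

n = 60

n = [z_α·√(p₀q₀) + z_β·√(p₁q₁)]² / (p₁ − p₀)²
  = [1.645·√(0.60·0.40) + 1.282·√(0.77·0.23)]² / (0.17)²
  = [1.645·0.4899 + 1.282·0.4208]² / 0.0289
  = [1.3454]² / 0.0289
  = 62.63
Finite-population correction (N = 1100): 62.63 / (1 + (62.63 − 1)/1100) = 59.31.
Round up → n = 60.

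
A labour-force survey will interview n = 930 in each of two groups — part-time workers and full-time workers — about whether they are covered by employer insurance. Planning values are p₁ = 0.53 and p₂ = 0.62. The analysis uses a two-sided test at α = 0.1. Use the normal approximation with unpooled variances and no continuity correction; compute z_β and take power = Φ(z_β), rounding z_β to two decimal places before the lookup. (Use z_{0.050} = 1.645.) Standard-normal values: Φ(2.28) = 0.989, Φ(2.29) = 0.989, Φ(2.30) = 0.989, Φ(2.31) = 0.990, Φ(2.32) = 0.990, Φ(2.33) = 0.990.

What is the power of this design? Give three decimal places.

z_β = |p₁−p₂|·√(n/[p₁q₁+p₂q₂]) − z_{α/2}
    = 0.09 · √(930/0.4847) − 1.645
    = 0.09 · 43.8031 − 1.645
    = 3.9423 − 1.645 = 2.2973 → 2.30
Power = Φ(2.30) = 0.989.

Power ≈ 0.989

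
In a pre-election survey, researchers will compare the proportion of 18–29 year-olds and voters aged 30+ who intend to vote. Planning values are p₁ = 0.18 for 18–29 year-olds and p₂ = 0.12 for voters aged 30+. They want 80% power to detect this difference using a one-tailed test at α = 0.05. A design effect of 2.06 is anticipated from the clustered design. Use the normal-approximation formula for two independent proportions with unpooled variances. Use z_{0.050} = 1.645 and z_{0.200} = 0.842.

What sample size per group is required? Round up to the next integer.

n = 897 per group

n = (z_α + z_β)² · [p₁(1−p₁) + p₂(1−p₂)] / (p₁ − p₂)²
  = (1.645 + 0.842)² · (0.18·0.82 + 0.12·0.88) / (0.06)²
  = (2.487)² · (0.1476 + 0.1056) / 0.0036
  = 6.1852 · 0.2532 / 0.0036
  = 435.02
Design effect: 2.06 × 435.02 = 896.15.
Round up → n = 897 per group.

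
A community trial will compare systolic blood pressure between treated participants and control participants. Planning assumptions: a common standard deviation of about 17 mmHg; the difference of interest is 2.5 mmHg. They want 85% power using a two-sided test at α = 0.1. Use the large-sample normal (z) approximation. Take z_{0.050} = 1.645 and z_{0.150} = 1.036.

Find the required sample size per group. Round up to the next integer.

n = 665 per group

n = (z_{α/2} + z_β)² · (σ₁² + σ₂²) / δ²
  = (1.645 + 1.036)² · (2·17² = 578) / 2.5²
  = 7.1878 · 578 / 6.25
  = 664.72
Round up → n = 665 per group.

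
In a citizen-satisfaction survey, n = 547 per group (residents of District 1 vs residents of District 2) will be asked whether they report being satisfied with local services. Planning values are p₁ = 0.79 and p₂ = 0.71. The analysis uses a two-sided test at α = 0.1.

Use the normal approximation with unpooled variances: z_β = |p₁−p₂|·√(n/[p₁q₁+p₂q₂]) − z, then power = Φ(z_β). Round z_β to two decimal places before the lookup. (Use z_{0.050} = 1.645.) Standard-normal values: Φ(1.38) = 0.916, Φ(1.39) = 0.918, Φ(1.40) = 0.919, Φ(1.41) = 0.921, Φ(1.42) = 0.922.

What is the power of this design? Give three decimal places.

z_β = |p₁−p₂|·√(n/[p₁q₁+p₂q₂]) − z_{α/2}
    = 0.08 · √(547/0.3718) − 1.645
    = 0.08 · 38.3565 − 1.645
    = 3.0685 − 1.645 = 1.4235 → 1.42
Power = Φ(1.42) = 0.922.

Power ≈ 0.922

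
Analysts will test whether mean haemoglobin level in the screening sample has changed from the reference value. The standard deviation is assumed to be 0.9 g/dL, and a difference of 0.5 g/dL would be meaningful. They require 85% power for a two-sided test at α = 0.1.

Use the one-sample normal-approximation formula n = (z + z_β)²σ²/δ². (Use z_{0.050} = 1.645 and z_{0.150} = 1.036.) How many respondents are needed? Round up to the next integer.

n = 24

n = (z_{α/2} + z_β)² · σ² / δ²
  = (1.645 + 1.036)² · 0.9² / 0.5²
  = 7.1878 · 0.81 / 0.25
  = 23.29
Round up → n = 24.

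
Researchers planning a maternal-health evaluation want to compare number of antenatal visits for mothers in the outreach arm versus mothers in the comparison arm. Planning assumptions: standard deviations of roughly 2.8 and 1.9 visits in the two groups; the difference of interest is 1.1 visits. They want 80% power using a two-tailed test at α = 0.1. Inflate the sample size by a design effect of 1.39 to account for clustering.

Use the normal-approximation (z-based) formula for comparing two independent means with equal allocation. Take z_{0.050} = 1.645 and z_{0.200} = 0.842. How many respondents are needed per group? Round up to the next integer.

n = (z_{α/2} + z_β)² · (σ₁² + σ₂²) / δ²
  = (1.645 + 0.842)² · (2.8² + 1.9² = 11.45) / 1.1²
  = 6.1852 · 11.45 / 1.21
  = 58.53
Design effect: 1.39 × 58.53 = 81.36.
Round up → n = 82 per group.

n = 82 per group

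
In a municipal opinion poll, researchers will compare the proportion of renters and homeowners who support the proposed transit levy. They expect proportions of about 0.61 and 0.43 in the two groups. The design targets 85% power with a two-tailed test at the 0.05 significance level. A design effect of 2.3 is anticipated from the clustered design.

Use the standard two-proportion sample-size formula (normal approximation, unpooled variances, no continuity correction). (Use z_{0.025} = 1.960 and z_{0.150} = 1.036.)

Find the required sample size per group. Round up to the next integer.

n = 308 per group

n = (z_{α/2} + z_β)² · [p₁(1−p₁) + p₂(1−p₂)] / (p₁ − p₂)²
  = (1.960 + 1.036)² · (0.61·0.39 + 0.43·0.57) / (0.18)²
  = (2.996)² · (0.2379 + 0.2451) / 0.0324
  = 8.9760 · 0.4830 / 0.0324
  = 133.81
Design effect: 2.3 × 133.81 = 307.76.
Round up → n = 308 per group.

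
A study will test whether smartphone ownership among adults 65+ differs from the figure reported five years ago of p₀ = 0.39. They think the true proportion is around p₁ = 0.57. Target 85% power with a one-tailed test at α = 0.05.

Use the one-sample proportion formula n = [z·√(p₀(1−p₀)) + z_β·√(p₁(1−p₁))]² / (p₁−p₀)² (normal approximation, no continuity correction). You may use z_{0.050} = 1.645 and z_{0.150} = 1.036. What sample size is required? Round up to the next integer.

n = [z_α·√(p₀q₀) + z_β·√(p₁q₁)]² / (p₁ − p₀)²
  = [1.645·√(0.39·0.61) + 1.036·√(0.57·0.43)]² / (0.18)²
  = [1.645·0.4877 + 1.036·0.4951]² / 0.0324
  = [1.3152]² / 0.0324
  = 53.39
Round up → n = 54.

n = 54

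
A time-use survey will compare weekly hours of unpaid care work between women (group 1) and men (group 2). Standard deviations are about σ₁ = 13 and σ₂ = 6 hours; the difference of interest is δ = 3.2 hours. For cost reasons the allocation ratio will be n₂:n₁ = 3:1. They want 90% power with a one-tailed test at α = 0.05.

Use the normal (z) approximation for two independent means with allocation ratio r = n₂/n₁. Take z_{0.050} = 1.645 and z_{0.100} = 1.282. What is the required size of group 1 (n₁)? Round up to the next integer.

n₁ = (z_α + z_β)² · (σ₁² + σ₂²/r) / δ²
   = (1.645 + 1.282)² · (13² + 6²/3) / 3.2²
   = 8.5673 · (169 + 12) / 10.24
   = 8.5673 · 181 / 10.24
   = 151.43
Round up → n₁ = 152; n₂ = r·n₁ = 3 × 152 = 456.

n₁ = 152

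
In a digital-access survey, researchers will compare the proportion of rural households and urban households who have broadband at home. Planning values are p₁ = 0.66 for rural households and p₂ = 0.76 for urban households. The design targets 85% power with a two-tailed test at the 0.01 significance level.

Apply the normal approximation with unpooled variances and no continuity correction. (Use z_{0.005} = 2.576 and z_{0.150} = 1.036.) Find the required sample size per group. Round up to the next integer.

n = (z_{α/2} + z_β)² · [p₁(1−p₁) + p₂(1−p₂)] / (p₁ − p₂)²
  = (2.576 + 1.036)² · (0.66·0.34 + 0.76·0.24) / (-0.10)²
  = (3.612)² · (0.2244 + 0.1824) / 0.0100
  = 13.0465 · 0.4068 / 0.0100
  = 530.73
Round up → n = 531 per group.

n = 531 per group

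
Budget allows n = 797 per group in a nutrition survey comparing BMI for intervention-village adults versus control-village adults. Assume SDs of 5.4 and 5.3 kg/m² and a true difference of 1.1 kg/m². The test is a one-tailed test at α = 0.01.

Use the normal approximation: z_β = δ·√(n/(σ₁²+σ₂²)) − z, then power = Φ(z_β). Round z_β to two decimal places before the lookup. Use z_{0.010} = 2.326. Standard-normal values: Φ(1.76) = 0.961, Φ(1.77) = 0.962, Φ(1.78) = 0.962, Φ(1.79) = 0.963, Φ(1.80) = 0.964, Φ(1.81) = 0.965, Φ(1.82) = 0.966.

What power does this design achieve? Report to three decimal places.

Power ≈ 0.962

z_β = δ·√(n/(σ₁²+σ₂²)) − z_α
    = 1.1 · √(797/57.25) − 2.326
    = 1.1 · 3.73114 − 2.326
    = 4.1043 − 2.326 = 1.7783 → 1.78
Power = Φ(1.78) = 0.962.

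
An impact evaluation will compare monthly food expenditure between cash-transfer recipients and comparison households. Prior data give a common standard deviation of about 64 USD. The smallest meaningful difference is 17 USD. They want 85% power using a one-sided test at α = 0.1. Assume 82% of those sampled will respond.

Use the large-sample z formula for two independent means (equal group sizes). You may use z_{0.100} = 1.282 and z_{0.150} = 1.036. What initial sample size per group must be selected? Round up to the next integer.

n = (z_α + z_β)² · (σ₁² + σ₂²) / δ²
  = (1.282 + 1.036)² · (2·64² = 8192) / 17²
  = 5.3731 · 8192 / 289
  = 152.31
Adjust for 82% response: 152.31 / 0.82 = 185.74.
Round up → n = 186 per group.

n = 186 per group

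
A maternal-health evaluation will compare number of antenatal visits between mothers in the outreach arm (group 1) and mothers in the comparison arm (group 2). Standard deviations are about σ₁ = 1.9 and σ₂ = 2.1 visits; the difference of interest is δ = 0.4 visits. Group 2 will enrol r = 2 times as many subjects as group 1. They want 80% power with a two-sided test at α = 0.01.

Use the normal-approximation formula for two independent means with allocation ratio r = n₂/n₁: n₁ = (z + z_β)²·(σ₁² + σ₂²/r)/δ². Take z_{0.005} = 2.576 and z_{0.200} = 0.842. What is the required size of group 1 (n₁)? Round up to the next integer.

n₁ = 425

n₁ = (z_{α/2} + z_β)² · (σ₁² + σ₂²/r) / δ²
   = (2.576 + 0.842)² · (1.9² + 2.1²/2) / 0.4²
   = 11.6827 · (3.61 + 2.205) / 0.16
   = 11.6827 · 5.815 / 0.16
   = 424.59
Round up → n₁ = 425; n₂ = r·n₁ = 2 × 425 = 850.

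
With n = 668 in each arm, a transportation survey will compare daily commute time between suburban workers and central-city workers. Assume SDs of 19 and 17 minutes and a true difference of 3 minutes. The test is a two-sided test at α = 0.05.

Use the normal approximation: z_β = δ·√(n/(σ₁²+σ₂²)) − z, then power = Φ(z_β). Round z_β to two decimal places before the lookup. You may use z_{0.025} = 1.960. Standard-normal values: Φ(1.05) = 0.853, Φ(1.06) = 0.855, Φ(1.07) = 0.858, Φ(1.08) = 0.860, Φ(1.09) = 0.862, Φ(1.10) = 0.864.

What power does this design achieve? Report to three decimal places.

z_β = δ·√(n/(σ₁²+σ₂²)) − z_{α/2}
    = 3 · √(668/650) − 1.960
    = 3 · 1.01375 − 1.960
    = 3.0413 − 1.960 = 1.0813 → 1.08
Power = Φ(1.08) = 0.860.

Power ≈ 0.860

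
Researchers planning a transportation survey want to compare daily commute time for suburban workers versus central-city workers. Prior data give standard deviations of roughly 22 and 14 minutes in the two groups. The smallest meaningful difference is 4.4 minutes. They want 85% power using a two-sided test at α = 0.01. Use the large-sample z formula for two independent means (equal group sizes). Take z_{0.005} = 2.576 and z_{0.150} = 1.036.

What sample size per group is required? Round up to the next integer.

n = 459 per group

n = (z_{α/2} + z_β)² · (σ₁² + σ₂²) / δ²
  = (2.576 + 1.036)² · (22² + 14² = 680) / 4.4²
  = 13.0465 · 680 / 19.36
  = 458.25
Round up → n = 459 per group.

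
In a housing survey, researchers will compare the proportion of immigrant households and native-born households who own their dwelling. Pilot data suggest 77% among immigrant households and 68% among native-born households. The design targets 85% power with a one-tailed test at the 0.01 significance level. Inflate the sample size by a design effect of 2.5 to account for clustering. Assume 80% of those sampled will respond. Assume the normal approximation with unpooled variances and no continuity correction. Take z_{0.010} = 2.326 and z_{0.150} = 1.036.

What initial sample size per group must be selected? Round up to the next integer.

n = 1722 per group

n = (z_α + z_β)² · [p₁(1−p₁) + p₂(1−p₂)] / (p₁ − p₂)²
  = (2.326 + 1.036)² · (0.77·0.23 + 0.68·0.32) / (0.09)²
  = (3.362)² · (0.1771 + 0.2176) / 0.0081
  = 11.3030 · 0.3947 / 0.0081
  = 550.78
Design effect: 2.5 × 550.78 = 1376.95.
Adjust for 80% response: 1376.95 / 0.80 = 1721.18.
Round up → n = 1722 per group.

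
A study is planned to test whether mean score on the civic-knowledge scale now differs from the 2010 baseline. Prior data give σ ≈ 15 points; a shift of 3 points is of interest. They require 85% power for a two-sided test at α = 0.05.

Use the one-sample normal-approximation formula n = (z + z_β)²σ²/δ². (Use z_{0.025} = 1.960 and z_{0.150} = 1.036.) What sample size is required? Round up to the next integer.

n = (z_{α/2} + z_β)² · σ² / δ²
  = (1.960 + 1.036)² · 15² / 3²
  = 8.9760 · 225 / 9
  = 224.40
Round up → n = 225.

n = 225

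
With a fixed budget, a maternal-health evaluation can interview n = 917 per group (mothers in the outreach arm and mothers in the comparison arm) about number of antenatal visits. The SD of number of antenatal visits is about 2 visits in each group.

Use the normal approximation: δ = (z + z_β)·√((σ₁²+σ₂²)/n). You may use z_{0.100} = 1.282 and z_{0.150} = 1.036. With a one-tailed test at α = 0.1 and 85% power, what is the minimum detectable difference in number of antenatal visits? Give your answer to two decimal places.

Minimum detectable difference ≈ 0.22 visits

δ = (z_α + z_β) · √((σ₁²+σ₂²)/n)
  = (1.282 + 1.036) · √(8/917)
  = 2.318 · √0.00872
  = 2.318 · 0.0934
  = 0.2165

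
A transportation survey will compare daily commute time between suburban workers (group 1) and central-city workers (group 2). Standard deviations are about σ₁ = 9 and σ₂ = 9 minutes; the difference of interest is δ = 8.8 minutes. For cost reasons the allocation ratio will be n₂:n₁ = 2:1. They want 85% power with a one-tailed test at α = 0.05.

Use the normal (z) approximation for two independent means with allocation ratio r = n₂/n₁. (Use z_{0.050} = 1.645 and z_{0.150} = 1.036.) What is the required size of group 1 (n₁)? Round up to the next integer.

n₁ = (z_α + z_β)² · (σ₁² + σ₂²/r) / δ²
   = (1.645 + 1.036)² · (9² + 9²/2) / 8.8²
   = 7.1878 · (81 + 40.5) / 77.44
   = 7.1878 · 121.5 / 77.44
   = 11.28
Round up → n₁ = 12; n₂ = r·n₁ = 2 × 12 = 24.

n₁ = 12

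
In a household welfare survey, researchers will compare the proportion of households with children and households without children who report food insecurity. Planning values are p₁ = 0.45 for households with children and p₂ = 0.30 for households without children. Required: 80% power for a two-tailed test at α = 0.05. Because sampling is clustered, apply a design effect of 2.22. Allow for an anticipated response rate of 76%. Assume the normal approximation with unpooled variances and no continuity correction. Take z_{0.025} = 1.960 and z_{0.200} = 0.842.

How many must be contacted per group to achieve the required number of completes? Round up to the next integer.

n = (z_{α/2} + z_β)² · [p₁(1−p₁) + p₂(1−p₂)] / (p₁ − p₂)²
  = (1.960 + 0.842)² · (0.45·0.55 + 0.30·0.70) / (0.15)²
  = (2.802)² · (0.2475 + 0.2100) / 0.0225
  = 7.8512 · 0.4575 / 0.0225
  = 159.64
Design effect: 2.22 × 159.64 = 354.40.
Adjust for 76% response: 354.40 / 0.76 = 466.32.
Round up → n = 467 per group.

n = 467 per group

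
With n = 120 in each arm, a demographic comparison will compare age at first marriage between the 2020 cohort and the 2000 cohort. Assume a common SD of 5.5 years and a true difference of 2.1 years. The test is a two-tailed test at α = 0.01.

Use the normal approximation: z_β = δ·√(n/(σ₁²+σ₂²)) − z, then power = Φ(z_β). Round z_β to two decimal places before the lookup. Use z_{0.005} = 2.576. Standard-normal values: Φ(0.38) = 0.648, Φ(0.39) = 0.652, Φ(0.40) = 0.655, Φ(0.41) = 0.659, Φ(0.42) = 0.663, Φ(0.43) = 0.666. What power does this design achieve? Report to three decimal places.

Power ≈ 0.648

z_β = δ·√(n/(σ₁²+σ₂²)) − z_{α/2}
    = 2.1 · √(120/60.5) − 2.576
    = 2.1 · 1.40836 − 2.576
    = 2.9576 − 2.576 = 0.3816 → 0.38
Power = Φ(0.38) = 0.648.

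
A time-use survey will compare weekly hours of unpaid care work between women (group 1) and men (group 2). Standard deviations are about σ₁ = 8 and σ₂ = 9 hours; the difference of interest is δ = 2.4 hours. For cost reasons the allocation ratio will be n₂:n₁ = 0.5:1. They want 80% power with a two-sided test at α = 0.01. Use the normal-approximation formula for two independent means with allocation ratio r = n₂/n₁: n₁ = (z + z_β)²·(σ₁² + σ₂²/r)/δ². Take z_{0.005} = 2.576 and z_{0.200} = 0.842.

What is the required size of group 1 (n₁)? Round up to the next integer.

n₁ = 459

n₁ = (z_{α/2} + z_β)² · (σ₁² + σ₂²/r) / δ²
   = (2.576 + 0.842)² · (8² + 9²/0.5) / 2.4²
   = 11.6827 · (64 + 162) / 5.76
   = 11.6827 · 226 / 5.76
   = 458.38
Round up → n₁ = 459; n₂ = r·n₁ = 0.5 × 459 = 230.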